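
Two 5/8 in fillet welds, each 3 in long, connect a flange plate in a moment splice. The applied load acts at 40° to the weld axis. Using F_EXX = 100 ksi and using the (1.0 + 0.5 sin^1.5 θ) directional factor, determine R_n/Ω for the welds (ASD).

t_e = 0.707 × 0.625 = 0.4419 in; A_we = 0.4419 × 6 = 2.651 in².
Directional factor: 1.0 + 0.5 sin^1.5(40°) = 1.258.
F_nw = 0.6 × 100 × 1.258 = 75.46 ksi.
R_n/Ω = (75.46 × 2.651) / 2.0 = 100 kips.

R_n/Ω ≈ 100 kips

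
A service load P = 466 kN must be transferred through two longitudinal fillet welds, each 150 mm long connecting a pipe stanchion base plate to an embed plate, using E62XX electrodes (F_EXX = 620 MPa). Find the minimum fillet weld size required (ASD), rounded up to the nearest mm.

Total weld length L = 300 mm.
Required throat t_e = P × Ω / (0.6 F_EXX × L) = 466 × 2.0 / (0.6 × 620 × 300 × 10⁻³) = 8.351 mm.
Required leg w = t_e / 0.707 = 11.81 mm → use 12 mm.

w = 12 mm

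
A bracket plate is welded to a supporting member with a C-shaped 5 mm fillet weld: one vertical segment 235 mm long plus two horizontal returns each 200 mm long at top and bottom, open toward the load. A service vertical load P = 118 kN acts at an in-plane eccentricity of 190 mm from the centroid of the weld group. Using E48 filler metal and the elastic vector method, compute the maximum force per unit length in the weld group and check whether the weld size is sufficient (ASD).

E48XX → F_EXX = 480 MPa.
Total weld length L_w = 635 mm. Treat welds as unit-width lines.
Centroid: x̄ = 2×200×100 / 635 = 62.99 mm from the vertical weld.
Polar moment about centroid: J = I_x + I_y = [235³/12 + 2×200×117.5²] + [235×62.99² + 2(200³/12 + 200×37.01²)] = 9418000 mm³.
Direct shear f_v = P/L_w = 118×10³ / 635 = 185.8 N/mm (vertical).
Torsion M = P·e = 118×10³ × 190 = 22420000 N·mm.
Critical point at (x, y) = (137, 117.5) from centroid. f_tx = M·y/J = 279.7 N/mm; f_ty = M·x/J = 326.2 N/mm.
Resultant f_max = √[f_tx² + (f_v + f_ty)²] = √[279.7² + (185.8 + 326.2)²] = 583.4 N/mm.
Capacity per unit length: r_n/Ω = (1/2.0) × 0.6 × 480 × (0.707 × 5) = 509 N/mm.
583.4 > 509 → NOT adequate.

f_max ≈ 583 N/mm; NOT adequate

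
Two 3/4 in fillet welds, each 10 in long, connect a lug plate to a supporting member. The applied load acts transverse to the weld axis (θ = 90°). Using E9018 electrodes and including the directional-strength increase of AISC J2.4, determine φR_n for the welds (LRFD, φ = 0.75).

E90XX → F_EXX = 90 ksi.
t_e = 0.707 × 0.75 = 0.5302 in; A_we = 0.5302 × 20 = 10.61 in².
Directional factor: 1.0 + 0.5 sin^1.5(90°) = 1.5.
F_nw = 0.6 × 90 × 1.5 = 81 ksi.
φR_n = 0.75 × 81 × 10.61 = 644.3 kip.

φR_n ≈ 644 kip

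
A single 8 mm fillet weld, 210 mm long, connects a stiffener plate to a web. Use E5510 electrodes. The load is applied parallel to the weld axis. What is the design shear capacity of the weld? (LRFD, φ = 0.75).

φR_n ≈ 294 kN

E55XX → F_EXX = 550 MPa.
Effective throat t_e = 0.707 × 8 = 5.656 mm.
Total length L = 210 mm; A_we = 5.656 × 210 = 1188 mm².
F_nw = 0.6 F_EXX = 0.6 × 550 = 330 MPa.
φR_n = 0.75 × 330 × 1188 × 10⁻³ = 294 kN.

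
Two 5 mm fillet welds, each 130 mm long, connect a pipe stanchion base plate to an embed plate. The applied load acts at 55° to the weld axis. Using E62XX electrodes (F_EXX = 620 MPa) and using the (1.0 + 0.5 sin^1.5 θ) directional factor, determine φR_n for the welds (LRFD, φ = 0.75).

t_e = 0.707 × 5 = 3.535 mm; A_we = 3.535 × 260 = 919.1 mm².
Directional factor: 1.0 + 0.5 sin^1.5(55°) = 1.371.
F_nw = 0.6 × 620 × 1.371 = 509.9 MPa.
φR_n = 0.75 × 509.9 × 919.1 × 10⁻³ = 351.5 kN.

φR_n ≈ 351 kN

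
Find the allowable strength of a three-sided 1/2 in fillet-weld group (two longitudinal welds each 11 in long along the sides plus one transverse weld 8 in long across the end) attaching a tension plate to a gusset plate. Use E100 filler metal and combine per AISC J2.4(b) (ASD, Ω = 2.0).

R_n/Ω ≈ 326 kips

E100XX → F_EXX = 100 ksi.
t_e = 0.707 × 0.5 = 0.3535 in.
R_nwl = 0.6 × 100 × 0.3535 × 22 = 466.6 kips (longitudinal, 2 welds).
R_nwt = 0.6 × 100 × 0.3535 × 8 = 169.7 kips (transverse, base value).
(i) R_nwl + R_nwt = 636.3 kips; (ii) 0.85 R_nwl + 1.5 R_nwt = 651.1 kips.
R_n = max = 651.1 kips [governs: (ii)]; R_n/Ω = 325.6 kips.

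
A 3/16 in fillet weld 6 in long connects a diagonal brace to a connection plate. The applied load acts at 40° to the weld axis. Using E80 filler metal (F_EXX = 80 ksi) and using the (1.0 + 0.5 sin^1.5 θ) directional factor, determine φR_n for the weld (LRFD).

φR_n ≈ 36 kips

t_e = 0.707 × 0.1875 = 0.1326 in; A_we = 0.1326 × 6 = 0.7954 in².
Directional factor: 1.0 + 0.5 sin^1.5(40°) = 1.258.
F_nw = 0.6 × 80 × 1.258 = 60.37 ksi.
φR_n = 0.75 × 60.37 × 0.7954 = 36.01 kips.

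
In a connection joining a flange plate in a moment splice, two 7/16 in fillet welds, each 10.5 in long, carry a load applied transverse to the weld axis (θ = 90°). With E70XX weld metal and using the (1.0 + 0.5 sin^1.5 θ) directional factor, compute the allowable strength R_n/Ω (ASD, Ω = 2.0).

R_n/Ω ≈ 205 kips

E70XX → F_EXX = 70 ksi.
t_e = 0.707 × 0.4375 = 0.3093 in; A_we = 0.3093 × 21 = 6.496 in².
Directional factor: 1.0 + 0.5 sin^1.5(90°) = 1.5.
F_nw = 0.6 × 70 × 1.5 = 63 ksi.
R_n/Ω = (63 × 6.496) / 2.0 = 204.6 kips.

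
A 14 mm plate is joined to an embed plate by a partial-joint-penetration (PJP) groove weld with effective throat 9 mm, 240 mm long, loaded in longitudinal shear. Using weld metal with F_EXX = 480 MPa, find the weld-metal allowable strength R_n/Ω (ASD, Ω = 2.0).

R_n/Ω ≈ 311 kN

Effective throat (given) t_e = 9 mm.
A_we = 9 × 240 = 2160 mm².
F_nw = 0.6 F_EXX = 288 MPa.
R_n/Ω = (288 × 2160) / 2.0 × 10⁻³ = 311 kN.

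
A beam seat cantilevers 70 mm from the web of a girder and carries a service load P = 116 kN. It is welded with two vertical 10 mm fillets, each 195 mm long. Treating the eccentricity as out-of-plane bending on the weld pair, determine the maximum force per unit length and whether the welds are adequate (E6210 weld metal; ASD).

E62XX → F_EXX = 620 MPa.
L_w = 2 × 195 = 390 mm; section modulus (unit throat) S = 2 × L²/6 = 12680 mm².
Direct shear f_v = P/L_w = 116×10³/390 = 297.4 N/mm.
Moment M = P × e = 116×10³ × 70 = 8120000 N·mm; bending f_b = M/S = 640.6 N/mm.
f_max = √(f_v² + f_b²) = √(297.4² + 640.6²) = 706.3 N/mm.
r_n/Ω = (1/2.0) × 0.6 × 620 × (0.707 × 10) = 1315 N/mm → adequate.

f_max ≈ 706 N/mm; adequate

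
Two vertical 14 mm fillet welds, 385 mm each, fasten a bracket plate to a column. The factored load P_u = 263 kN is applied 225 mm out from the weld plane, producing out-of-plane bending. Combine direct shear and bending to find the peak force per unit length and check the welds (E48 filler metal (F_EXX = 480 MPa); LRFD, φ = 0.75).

f_max ≈ 1250 N/mm; adequate

L_w = 2 × 385 = 770 mm; section modulus (unit throat) S = 2 × L²/6 = 49410 mm².
Direct shear f_v = P/L_w = 263×10³/770 = 341.6 N/mm.
Moment M = P × e = 263×10³ × 225 = 59175000 N·mm; bending f_b = M/S = 1198 N/mm.
f_max = √(f_v² + f_b²) = √(341.6² + 1198²) = 1245 N/mm.
φr_n = 0.75 × 0.6 × 480 × (0.707 × 14) = 2138 N/mm → adequate.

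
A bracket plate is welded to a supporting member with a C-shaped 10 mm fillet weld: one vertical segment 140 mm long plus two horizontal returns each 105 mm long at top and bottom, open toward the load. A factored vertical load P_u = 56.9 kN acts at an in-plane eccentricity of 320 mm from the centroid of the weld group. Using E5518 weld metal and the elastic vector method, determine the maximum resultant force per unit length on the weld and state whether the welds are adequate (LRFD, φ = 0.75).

E55XX → F_EXX = 550 MPa.
Total weld length L_w = 350 mm. Treat welds as unit-width lines.
Centroid: x̄ = 2×105×52.5 / 350 = 31.5 mm from the vertical weld.
Polar moment about centroid: J = I_x + I_y = [140³/12 + 2×105×70²] + [140×31.5² + 2(105³/12 + 105×21²)] = 1682000 mm³.
Direct shear f_v = P/L_w = 56.9×10³ / 350 = 162.6 N/mm (vertical).
Torsion M = P·e = 56.9×10³ × 320 = 18208000 N·mm.
Critical point at (x, y) = (73.5, 70) from centroid. f_tx = M·y/J = 757.7 N/mm; f_ty = M·x/J = 795.6 N/mm.
Resultant f_max = √[f_tx² + (f_v + f_ty)²] = √[757.7² + (162.6 + 795.6)²] = 1222 N/mm.
Capacity per unit length: φr_n = 0.75 × 0.6 × 550 × (0.707 × 10) = 1750 N/mm.
1222 ≤ 1750 → adequate.

f_max ≈ 1220 N/mm; adequate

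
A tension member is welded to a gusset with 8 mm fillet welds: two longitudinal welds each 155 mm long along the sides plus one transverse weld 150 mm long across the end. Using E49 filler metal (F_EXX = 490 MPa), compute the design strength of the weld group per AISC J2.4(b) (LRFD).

t_e = 0.707 × 8 = 5.656 mm.
R_nwl = 0.6 × 490 × 5.656 × 310 × 10⁻³ = 515.5 kN (longitudinal, 2 welds).
R_nwt = 0.6 × 490 × 5.656 × 150 × 10⁻³ = 249.4 kN (transverse, base value).
(i) R_nwl + R_nwt = 764.9 kN; (ii) 0.85 R_nwl + 1.5 R_nwt = 812.3 kN.
R_n = max = 812.3 kN [governs: (ii)]; φR_n = 609.2 kN.

φR_n ≈ 609 kN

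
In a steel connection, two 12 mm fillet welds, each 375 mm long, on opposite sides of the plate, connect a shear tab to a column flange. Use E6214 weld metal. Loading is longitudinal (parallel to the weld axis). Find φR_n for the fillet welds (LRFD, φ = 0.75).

φR_n ≈ 1780 kN

E62XX → F_EXX = 620 MPa.
Effective throat t_e = 0.707 × 12 = 8.484 mm.
Total length L = 750 mm; A_we = 8.484 × 750 = 6363 mm².
F_nw = 0.6 F_EXX = 0.6 × 620 = 372 MPa.
φR_n = 0.75 × 372 × 6363 × 10⁻³ = 1775 kN.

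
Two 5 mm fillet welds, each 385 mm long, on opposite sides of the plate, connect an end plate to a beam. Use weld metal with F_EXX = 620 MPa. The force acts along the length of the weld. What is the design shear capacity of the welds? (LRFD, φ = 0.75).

Effective throat t_e = 0.707 × 5 = 3.535 mm.
Total length L = 770 mm; A_we = 3.535 × 770 = 2722 mm².
F_nw = 0.6 F_EXX = 0.6 × 620 = 372 MPa.
φR_n = 0.75 × 372 × 2722 × 10⁻³ = 759.4 kN.

φR_n ≈ 759 kN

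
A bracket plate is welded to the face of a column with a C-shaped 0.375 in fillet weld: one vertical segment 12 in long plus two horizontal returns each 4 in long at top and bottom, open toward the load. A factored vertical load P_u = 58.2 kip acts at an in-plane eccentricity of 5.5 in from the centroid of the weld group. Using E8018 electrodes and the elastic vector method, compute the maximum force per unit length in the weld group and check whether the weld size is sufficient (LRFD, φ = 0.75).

E80XX → F_EXX = 80 ksi.
Total weld length L_w = 20 in. Treat welds as unit-width lines.
Centroid: x̄ = 2×4×2 / 20 = 0.8 in from the vertical weld.
Polar moment about centroid: J = I_x + I_y = [12³/12 + 2×4×6²] + [12×0.8² + 2(4³/12 + 4×1.2²)] = 461.9 in³.
Direct shear f_v = P/L_w = 58.2 / 20 = 2.91 kip/in (vertical).
Torsion M = P·e = 58.2 × 5.5 = 320.1 kip·in.
Critical point at (x, y) = (3.2, 6) from centroid. f_tx = M·y/J = 4.158 kip/in; f_ty = M·x/J = 2.218 kip/in.
Resultant f_max = √[f_tx² + (f_v + f_ty)²] = √[4.158² + (2.91 + 2.218)²] = 6.602 kip/in.
Capacity per unit length: φr_n = 0.75 × 0.6 × 80 × (0.707 × 0.375) = 9.544 kip/in.
6.602 ≤ 9.544 → adequate.

f_max ≈ 6.6 kip/in; adequate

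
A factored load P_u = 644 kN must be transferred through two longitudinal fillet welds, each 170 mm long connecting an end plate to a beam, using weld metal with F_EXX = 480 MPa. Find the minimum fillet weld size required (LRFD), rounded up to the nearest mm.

Total weld length L = 340 mm.
Required throat t_e = P_u / (φ × 0.6 F_EXX × L) = 644 / (0.75 × 0.6 × 480 × 340 × 10⁻³) = 8.769 mm.
Required leg w = t_e / 0.707 = 12.4 mm → use 13 mm.

w = 13 mm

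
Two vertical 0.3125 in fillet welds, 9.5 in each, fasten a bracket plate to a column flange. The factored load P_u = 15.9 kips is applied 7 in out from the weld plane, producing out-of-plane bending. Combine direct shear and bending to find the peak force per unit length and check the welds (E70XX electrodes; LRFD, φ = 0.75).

E70XX → F_EXX = 70 ksi.
L_w = 2 × 9.5 = 19 in; section modulus (unit throat) S = 2 × L²/6 = 30.08 in².
Direct shear f_v = P/L_w = 15.9/19 = 0.8368 kip/in.
Moment M = P × e = 15.9 × 7 = 111.3 kip·in; bending f_b = M/S = 3.7 kip/in.
f_max = √(f_v² + f_b²) = √(0.8368² + 3.7²) = 3.793 kip/in.
φr_n = 0.75 × 0.6 × 70 × (0.707 × 0.3125) = 6.96 kip/in → adequate.

f_max ≈ 3.79 kip/in; adequate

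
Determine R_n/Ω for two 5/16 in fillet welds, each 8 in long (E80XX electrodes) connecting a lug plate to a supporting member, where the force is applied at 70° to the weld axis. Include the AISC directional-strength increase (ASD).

E80XX → F_EXX = 80 ksi.
t_e = 0.707 × 0.3125 = 0.2209 in; A_we = 0.2209 × 16 = 3.535 in².
Directional factor: 1.0 + 0.5 sin^1.5(70°) = 1.455.
F_nw = 0.6 × 80 × 1.455 = 69.86 ksi.
R_n/Ω = (69.86 × 3.535) / 2.0 = 123.5 kips.

R_n/Ω ≈ 123 kips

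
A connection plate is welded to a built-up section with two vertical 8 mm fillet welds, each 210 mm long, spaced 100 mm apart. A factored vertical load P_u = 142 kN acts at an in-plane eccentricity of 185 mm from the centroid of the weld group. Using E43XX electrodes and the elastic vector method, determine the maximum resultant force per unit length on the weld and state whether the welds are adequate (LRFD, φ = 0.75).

E43XX → F_EXX = 430 MPa.
Total weld length L_w = 420 mm. Treat welds as unit-width lines.
Polar moment about centroid: J = 2[d³/12 + d(b/2)²] = 2[210³/12 + 210×50²] = 2594000 mm³.
Direct shear f_v = P/L_w = 142×10³ / 420 = 338.1 N/mm (vertical).
Torsion M = P·e = 142×10³ × 185 = 26270000 N·mm.
Critical point at (x, y) = (50, 105) from centroid. f_tx = M·y/J = 1064 N/mm; f_ty = M·x/J = 506.5 N/mm.
Resultant f_max = √[f_tx² + (f_v + f_ty)²] = √[1064² + (338.1 + 506.5)²] = 1358 N/mm.
Capacity per unit length: φr_n = 0.75 × 0.6 × 430 × (0.707 × 8) = 1094 N/mm.
1358 > 1094 → NOT adequate.

f_max ≈ 1360 N/mm; NOT adequate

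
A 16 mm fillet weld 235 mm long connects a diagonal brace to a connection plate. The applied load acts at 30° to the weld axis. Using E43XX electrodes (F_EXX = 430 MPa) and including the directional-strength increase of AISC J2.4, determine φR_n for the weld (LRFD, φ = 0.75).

φR_n ≈ 605 kN

t_e = 0.707 × 16 = 11.31 mm; A_we = 11.31 × 235 = 2658 mm².
Directional factor: 1.0 + 0.5 sin^1.5(30°) = 1.177.
F_nw = 0.6 × 430 × 1.177 = 303.6 MPa.
φR_n = 0.75 × 303.6 × 2658 × 10⁻³ = 605.3 kN.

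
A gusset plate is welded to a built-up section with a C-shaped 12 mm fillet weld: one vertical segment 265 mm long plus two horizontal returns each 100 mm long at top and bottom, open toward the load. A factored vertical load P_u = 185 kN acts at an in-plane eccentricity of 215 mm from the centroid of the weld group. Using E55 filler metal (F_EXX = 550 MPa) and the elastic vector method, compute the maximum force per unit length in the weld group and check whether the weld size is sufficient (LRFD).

Total weld length L_w = 465 mm. Treat welds as unit-width lines.
Centroid: x̄ = 2×100×50 / 465 = 21.51 mm from the vertical weld.
Polar moment about centroid: J = I_x + I_y = [265³/12 + 2×100×132.5²] + [265×21.51² + 2(100³/12 + 100×28.49²)] = 5514000 mm³.
Direct shear f_v = P/L_w = 185×10³ / 465 = 397.8 N/mm (vertical).
Torsion M = P·e = 185×10³ × 215 = 39775000 N·mm.
Critical point at (x, y) = (78.49, 132.5) from centroid. f_tx = M·y/J = 955.8 N/mm; f_ty = M·x/J = 566.3 N/mm.
Resultant f_max = √[f_tx² + (f_v + f_ty)²] = √[955.8² + (397.8 + 566.3)²] = 1358 N/mm.
Capacity per unit length: φr_n = 0.75 × 0.6 × 550 × (0.707 × 12) = 2100 N/mm.
1358 ≤ 2100 → adequate.

f_max ≈ 1360 N/mm; adequate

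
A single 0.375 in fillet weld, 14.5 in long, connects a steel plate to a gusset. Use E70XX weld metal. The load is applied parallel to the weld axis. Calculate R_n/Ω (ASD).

E70XX → F_EXX = 70 ksi.
Effective throat t_e = 0.707 × 0.375 = 0.2651 in.
Total length L = 14.5 in; A_we = 0.2651 × 14.5 = 3.844 in².
F_nw = 0.6 F_EXX = 0.6 × 70 = 42 ksi.
R_n = 42 × 3.844 = 161.5 kips; R_n/Ω = 161.5/2.0 = 80.73 kips.

R_n/Ω ≈ 80.7 kips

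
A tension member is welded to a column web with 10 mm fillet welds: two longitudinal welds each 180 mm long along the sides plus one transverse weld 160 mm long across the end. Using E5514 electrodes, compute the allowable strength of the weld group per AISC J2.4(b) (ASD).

R_n/Ω ≈ 637 kN

E55XX → F_EXX = 550 MPa.
t_e = 0.707 × 10 = 7.07 mm.
R_nwl = 0.6 × 550 × 7.07 × 360 × 10⁻³ = 839.9 kN (longitudinal, 2 welds).
R_nwt = 0.6 × 550 × 7.07 × 160 × 10⁻³ = 373.3 kN (transverse, base value).
(i) R_nwl + R_nwt = 1213 kN; (ii) 0.85 R_nwl + 1.5 R_nwt = 1274 kN.
R_n = max = 1274 kN [governs: (ii)]; R_n/Ω = 636.9 kN.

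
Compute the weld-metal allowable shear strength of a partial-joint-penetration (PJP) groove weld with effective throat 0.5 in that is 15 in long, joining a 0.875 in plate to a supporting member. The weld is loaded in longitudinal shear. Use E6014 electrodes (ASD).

E60XX → F_EXX = 60 ksi.
Effective throat (given) t_e = 0.5 in.
A_we = 0.5 × 15 = 7.5 in².
F_nw = 0.6 F_EXX = 36 ksi.
R_n/Ω = (36 × 7.5) / 2.0 = 135 kip.

R_n/Ω ≈ 135 kip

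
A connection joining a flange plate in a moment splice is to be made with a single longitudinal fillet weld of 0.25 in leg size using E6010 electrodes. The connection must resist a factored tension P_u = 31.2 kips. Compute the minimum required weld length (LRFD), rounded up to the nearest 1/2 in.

L = 7 in

E60XX → F_EXX = 60 ksi.
Throat t_e = 0.707 × 0.25 = 0.1767 in.
φr_n = 0.75 × 0.6 × 60 × 0.1767 = 4.772 kips/in.
L_req = P_u / φr_n = 31.2 / 4.772 = 6.538 in total.
Round up → use L = 7 in.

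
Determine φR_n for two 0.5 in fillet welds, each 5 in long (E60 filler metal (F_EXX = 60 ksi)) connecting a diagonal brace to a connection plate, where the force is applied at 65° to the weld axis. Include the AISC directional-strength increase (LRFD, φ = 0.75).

φR_n ≈ 137 kip

t_e = 0.707 × 0.5 = 0.3535 in; A_we = 0.3535 × 10 = 3.535 in².
Directional factor: 1.0 + 0.5 sin^1.5(65°) = 1.431.
F_nw = 0.6 × 60 × 1.431 = 51.53 ksi.
φR_n = 0.75 × 51.53 × 3.535 = 136.6 kip.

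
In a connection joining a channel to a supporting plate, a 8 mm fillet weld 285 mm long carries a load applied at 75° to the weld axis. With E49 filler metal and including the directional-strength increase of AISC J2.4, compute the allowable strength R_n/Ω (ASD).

R_n/Ω ≈ 349 kN

E49XX → F_EXX = 490 MPa.
t_e = 0.707 × 8 = 5.656 mm; A_we = 5.656 × 285 = 1612 mm².
Directional factor: 1.0 + 0.5 sin^1.5(75°) = 1.475.
F_nw = 0.6 × 490 × 1.475 = 433.6 MPa.
R_n/Ω = (433.6 × 1612) / 2.0 × 10⁻³ = 349.4 kN.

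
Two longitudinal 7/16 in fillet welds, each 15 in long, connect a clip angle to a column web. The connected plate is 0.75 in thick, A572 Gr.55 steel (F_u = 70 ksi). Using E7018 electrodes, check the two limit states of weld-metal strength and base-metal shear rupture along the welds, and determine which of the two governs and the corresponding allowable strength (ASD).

E70XX → F_EXX = 70 ksi.
t_e = 0.707 × 0.4375 = 0.3093 in; L = 30 in.
Weld metal: R_n/Ω = (1/2.0) × 0.6 × 70 × 0.3093 × 30 = 194.9 kips.
Base metal (shear rupture): R_n/Ω = (1/2.0) × 0.6 × 70 × 0.75 × 30 = 472.5 kips.
Governing: weld metal.

R_n/Ω ≈ 195 kips (weld metal governs)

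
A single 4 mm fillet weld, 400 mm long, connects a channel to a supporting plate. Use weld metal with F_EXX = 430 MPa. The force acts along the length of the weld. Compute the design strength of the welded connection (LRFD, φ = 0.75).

φR_n ≈ 219 kN

Effective throat t_e = 0.707 × 4 = 2.828 mm.
Total length L = 400 mm; A_we = 2.828 × 400 = 1131 mm².
F_nw = 0.6 F_EXX = 0.6 × 430 = 258 MPa.
φR_n = 0.75 × 258 × 1131 × 10⁻³ = 218.9 kN.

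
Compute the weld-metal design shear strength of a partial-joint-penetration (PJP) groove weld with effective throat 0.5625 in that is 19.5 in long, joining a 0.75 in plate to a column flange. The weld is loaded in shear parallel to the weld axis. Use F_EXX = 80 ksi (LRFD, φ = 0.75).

φR_n ≈ 395 kips

Effective throat (given) t_e = 0.5625 in.
A_we = 0.5625 × 19.5 = 10.97 in².
F_nw = 0.6 F_EXX = 48 ksi.
φR_n = 0.75 × 48 × 10.97 = 394.9 kips.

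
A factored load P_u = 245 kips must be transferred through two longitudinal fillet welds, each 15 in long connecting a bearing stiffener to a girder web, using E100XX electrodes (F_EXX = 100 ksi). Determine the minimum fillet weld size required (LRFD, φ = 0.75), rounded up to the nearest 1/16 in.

w = 5/16 in

Total weld length L = 30 in.
Required throat t_e = P_u / (φ × 0.6 F_EXX × L) = 245 / (0.75 × 0.6 × 100 × 30) = 0.1815 in.
Required leg w = t_e / 0.707 = 0.2567 in → use 5/16 in.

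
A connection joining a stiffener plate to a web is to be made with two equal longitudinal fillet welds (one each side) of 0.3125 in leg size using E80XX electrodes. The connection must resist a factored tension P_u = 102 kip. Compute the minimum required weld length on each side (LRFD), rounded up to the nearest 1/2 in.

L = 6.5 in on each side

E80XX → F_EXX = 80 ksi.
Throat t_e = 0.707 × 0.3125 = 0.2209 in.
φr_n = 0.75 × 0.6 × 80 × 0.2209 = 7.954 kip/in.
L_req = P_u / φr_n = 102 / 7.954 = 12.82 in total.
Per side: 12.82 / 2 = 6.412 in.
Round up → use L = 6.5 in on each side.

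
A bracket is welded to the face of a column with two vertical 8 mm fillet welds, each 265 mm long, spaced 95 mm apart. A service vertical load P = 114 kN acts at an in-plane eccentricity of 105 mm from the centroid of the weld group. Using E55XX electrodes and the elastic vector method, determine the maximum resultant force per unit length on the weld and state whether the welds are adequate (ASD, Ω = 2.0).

E55XX → F_EXX = 550 MPa.
Total weld length L_w = 530 mm. Treat welds as unit-width lines.
Polar moment about centroid: J = 2[d³/12 + d(b/2)²] = 2[265³/12 + 265×47.5²] = 4297000 mm³.
Direct shear f_v = P/L_w = 114×10³ / 530 = 215.1 N/mm (vertical).
Torsion M = P·e = 114×10³ × 105 = 11970000 N·mm.
Critical point at (x, y) = (47.5, 132.5) from centroid. f_tx = M·y/J = 369.1 N/mm; f_ty = M·x/J = 132.3 N/mm.
Resultant f_max = √[f_tx² + (f_v + f_ty)²] = √[369.1² + (215.1 + 132.3)²] = 506.8 N/mm.
Capacity per unit length: r_n/Ω = (1/2.0) × 0.6 × 550 × (0.707 × 8) = 933.2 N/mm.
506.8 ≤ 933.2 → adequate.

f_max ≈ 507 N/mm; adequate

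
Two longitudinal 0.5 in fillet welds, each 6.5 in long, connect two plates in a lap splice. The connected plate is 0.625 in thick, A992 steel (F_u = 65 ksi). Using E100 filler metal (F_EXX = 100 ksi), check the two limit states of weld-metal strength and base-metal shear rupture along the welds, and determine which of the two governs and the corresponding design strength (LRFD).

t_e = 0.707 × 0.5 = 0.3535 in; L = 13 in.
Weld metal: φR_n = 0.75 × 0.6 × 100 × 0.3535 × 13 = 206.8 kip.
Base metal (shear rupture): φR_n = 0.75 × 0.6 × 65 × 0.625 × 13 = 237.7 kip.
Governing: weld metal.

φR_n ≈ 207 kip (weld metal governs)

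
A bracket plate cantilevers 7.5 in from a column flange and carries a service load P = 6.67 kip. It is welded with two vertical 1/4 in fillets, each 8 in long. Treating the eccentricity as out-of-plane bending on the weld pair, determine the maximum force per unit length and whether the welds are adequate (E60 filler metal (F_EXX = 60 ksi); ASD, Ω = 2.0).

f_max ≈ 2.38 kip/in; adequate

L_w = 2 × 8 = 16 in; section modulus (unit throat) S = 2 × L²/6 = 21.33 in².
Direct shear f_v = P/L_w = 6.67/16 = 0.4169 kip/in.
Moment M = P × e = 6.67 × 7.5 = 50.025 kip·in; bending f_b = M/S = 2.345 kip/in.
f_max = √(f_v² + f_b²) = √(0.4169² + 2.345²) = 2.382 kip/in.
r_n/Ω = (1/2.0) × 0.6 × 60 × (0.707 × 0.25) = 3.181 kip/in → adequate.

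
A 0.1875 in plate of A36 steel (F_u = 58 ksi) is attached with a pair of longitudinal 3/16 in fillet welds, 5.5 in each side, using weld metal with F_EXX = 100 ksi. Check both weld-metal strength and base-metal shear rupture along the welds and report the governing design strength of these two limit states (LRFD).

t_e = 0.707 × 0.1875 = 0.1326 in; L = 11 in.
Weld metal: φR_n = 0.75 × 0.6 × 100 × 0.1326 × 11 = 65.62 kip.
Base metal (shear rupture): φR_n = 0.75 × 0.6 × 58 × 0.1875 × 11 = 53.83 kip.
Governing: base-metal shear rupture.

φR_n ≈ 53.8 kip (base-metal shear rupture governs)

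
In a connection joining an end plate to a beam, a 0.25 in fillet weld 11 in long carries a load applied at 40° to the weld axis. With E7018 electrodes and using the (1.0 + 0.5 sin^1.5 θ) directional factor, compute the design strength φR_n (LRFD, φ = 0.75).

φR_n ≈ 77 kip

E70XX → F_EXX = 70 ksi.
t_e = 0.707 × 0.25 = 0.1767 in; A_we = 0.1767 × 11 = 1.944 in².
Directional factor: 1.0 + 0.5 sin^1.5(40°) = 1.258.
F_nw = 0.6 × 70 × 1.258 = 52.82 ksi.
φR_n = 0.75 × 52.82 × 1.944 = 77.02 kip.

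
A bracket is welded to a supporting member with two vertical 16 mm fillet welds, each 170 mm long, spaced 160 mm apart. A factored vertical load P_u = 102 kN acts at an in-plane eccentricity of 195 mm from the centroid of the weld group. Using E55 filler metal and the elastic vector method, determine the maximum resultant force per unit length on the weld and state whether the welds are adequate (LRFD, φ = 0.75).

E55XX → F_EXX = 550 MPa.
Total weld length L_w = 340 mm. Treat welds as unit-width lines.
Polar moment about centroid: J = 2[d³/12 + d(b/2)²] = 2[170³/12 + 170×80²] = 2995000 mm³.
Direct shear f_v = P/L_w = 102×10³ / 340 = 300 N/mm (vertical).
Torsion M = P·e = 102×10³ × 195 = 19890000 N·mm.
Critical point at (x, y) = (80, 85) from centroid. f_tx = M·y/J = 564.5 N/mm; f_ty = M·x/J = 531.3 N/mm.
Resultant f_max = √[f_tx² + (f_v + f_ty)²] = √[564.5² + (300 + 531.3)²] = 1005 N/mm.
Capacity per unit length: φr_n = 0.75 × 0.6 × 550 × (0.707 × 16) = 2800 N/mm.
1005 ≤ 2800 → adequate.

f_max ≈ 1000 N/mm; adequate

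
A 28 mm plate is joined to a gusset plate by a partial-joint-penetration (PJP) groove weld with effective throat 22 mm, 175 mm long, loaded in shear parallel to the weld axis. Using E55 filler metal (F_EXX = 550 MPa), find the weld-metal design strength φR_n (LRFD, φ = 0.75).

φR_n ≈ 953 kN

Effective throat (given) t_e = 22 mm.
A_we = 22 × 175 = 3850 mm².
F_nw = 0.6 F_EXX = 330 MPa.
φR_n = 0.75 × 330 × 3850 × 10⁻³ = 952.9 kN.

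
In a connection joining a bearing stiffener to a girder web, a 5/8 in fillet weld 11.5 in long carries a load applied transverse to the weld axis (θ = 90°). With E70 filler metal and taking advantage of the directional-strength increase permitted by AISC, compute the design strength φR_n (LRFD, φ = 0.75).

φR_n ≈ 240 kips

E70XX → F_EXX = 70 ksi.
t_e = 0.707 × 0.625 = 0.4419 in; A_we = 0.4419 × 11.5 = 5.082 in².
Directional factor: 1.0 + 0.5 sin^1.5(90°) = 1.5.
F_nw = 0.6 × 70 × 1.5 = 63 ksi.
φR_n = 0.75 × 63 × 5.082 = 240.1 kips.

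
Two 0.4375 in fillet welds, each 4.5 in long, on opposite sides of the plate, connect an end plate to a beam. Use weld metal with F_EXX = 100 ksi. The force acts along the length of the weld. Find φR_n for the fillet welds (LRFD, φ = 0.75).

Effective throat t_e = 0.707 × 0.4375 = 0.3093 in.
Total length L = 9 in; A_we = 0.3093 × 9 = 2.784 in².
F_nw = 0.6 F_EXX = 0.6 × 100 = 60 ksi.
φR_n = 0.75 × 60 × 2.784 = 125.3 kip.

φR_n ≈ 125 kip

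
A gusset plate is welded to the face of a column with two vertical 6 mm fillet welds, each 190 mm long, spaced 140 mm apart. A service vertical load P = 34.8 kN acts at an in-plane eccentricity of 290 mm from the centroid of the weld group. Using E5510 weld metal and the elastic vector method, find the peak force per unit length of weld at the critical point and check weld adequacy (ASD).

f_max ≈ 457 N/mm; adequate

E55XX → F_EXX = 550 MPa.
Total weld length L_w = 380 mm. Treat welds as unit-width lines.
Polar moment about centroid: J = 2[d³/12 + d(b/2)²] = 2[190³/12 + 190×70²] = 3005000 mm³.
Direct shear f_v = P/L_w = 34.8×10³ / 380 = 91.58 N/mm (vertical).
Torsion M = P·e = 34.8×10³ × 290 = 10092000 N·mm.
Critical point at (x, y) = (70, 95) from centroid. f_tx = M·y/J = 319 N/mm; f_ty = M·x/J = 235.1 N/mm.
Resultant f_max = √[f_tx² + (f_v + f_ty)²] = √[319² + (91.58 + 235.1)²] = 456.6 N/mm.
Capacity per unit length: r_n/Ω = (1/2.0) × 0.6 × 550 × (0.707 × 6) = 699.9 N/mm.
456.6 ≤ 699.9 → adequate.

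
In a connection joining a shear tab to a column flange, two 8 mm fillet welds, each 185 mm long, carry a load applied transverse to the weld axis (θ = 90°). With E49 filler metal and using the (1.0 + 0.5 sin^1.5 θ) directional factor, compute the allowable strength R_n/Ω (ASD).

R_n/Ω ≈ 461 kN

E49XX → F_EXX = 490 MPa.
t_e = 0.707 × 8 = 5.656 mm; A_we = 5.656 × 370 = 2093 mm².
Directional factor: 1.0 + 0.5 sin^1.5(90°) = 1.5.
F_nw = 0.6 × 490 × 1.5 = 441 MPa.
R_n/Ω = (441 × 2093) / 2.0 × 10⁻³ = 461.4 kN.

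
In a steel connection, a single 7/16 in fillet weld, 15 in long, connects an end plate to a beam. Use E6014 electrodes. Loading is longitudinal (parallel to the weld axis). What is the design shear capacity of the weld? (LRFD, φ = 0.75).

E60XX → F_EXX = 60 ksi.
Effective throat t_e = 0.707 × 0.4375 = 0.3093 in.
Total length L = 15 in; A_we = 0.3093 × 15 = 4.64 in².
F_nw = 0.6 F_EXX = 0.6 × 60 = 36 ksi.
φR_n = 0.75 × 36 × 4.64 = 125.3 kip.

φR_n ≈ 125 kip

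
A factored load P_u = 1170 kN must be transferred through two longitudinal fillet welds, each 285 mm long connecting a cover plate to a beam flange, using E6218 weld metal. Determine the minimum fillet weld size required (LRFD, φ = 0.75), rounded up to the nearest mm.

w = 11 mm

E62XX → F_EXX = 620 MPa.
Total weld length L = 570 mm.
Required throat t_e = P_u / (φ × 0.6 F_EXX × L) = 1170 / (0.75 × 0.6 × 620 × 570 × 10⁻³) = 7.357 mm.
Required leg w = t_e / 0.707 = 10.41 mm → use 11 mm.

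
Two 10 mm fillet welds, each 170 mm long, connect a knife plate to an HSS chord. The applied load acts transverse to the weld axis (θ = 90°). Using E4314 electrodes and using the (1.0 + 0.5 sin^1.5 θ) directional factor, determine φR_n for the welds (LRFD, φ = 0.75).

φR_n ≈ 698 kN

E43XX → F_EXX = 430 MPa.
t_e = 0.707 × 10 = 7.07 mm; A_we = 7.07 × 340 = 2404 mm².
Directional factor: 1.0 + 0.5 sin^1.5(90°) = 1.5.
F_nw = 0.6 × 430 × 1.5 = 387 MPa.
φR_n = 0.75 × 387 × 2404 × 10⁻³ = 697.7 kN.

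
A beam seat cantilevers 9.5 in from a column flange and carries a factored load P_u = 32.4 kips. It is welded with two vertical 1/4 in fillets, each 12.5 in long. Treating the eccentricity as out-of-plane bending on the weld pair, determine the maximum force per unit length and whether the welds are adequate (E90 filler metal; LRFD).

E90XX → F_EXX = 90 ksi.
L_w = 2 × 12.5 = 25 in; section modulus (unit throat) S = 2 × L²/6 = 52.08 in².
Direct shear f_v = P/L_w = 32.4/25 = 1.296 kip/in.
Moment M = P × e = 32.4 × 9.5 = 307.8 kip·in; bending f_b = M/S = 5.91 kip/in.
f_max = √(f_v² + f_b²) = √(1.296² + 5.91²) = 6.05 kip/in.
φr_n = 0.75 × 0.6 × 90 × (0.707 × 0.25) = 7.158 kip/in → adequate.

f_max ≈ 6.05 kip/in; adequate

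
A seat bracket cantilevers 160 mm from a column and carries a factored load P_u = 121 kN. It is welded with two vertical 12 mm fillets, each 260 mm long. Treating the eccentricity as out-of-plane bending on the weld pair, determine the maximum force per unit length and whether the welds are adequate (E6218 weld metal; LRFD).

E62XX → F_EXX = 620 MPa.
L_w = 2 × 260 = 520 mm; section modulus (unit throat) S = 2 × L²/6 = 22530 mm².
Direct shear f_v = P/L_w = 121×10³/520 = 232.7 N/mm.
Moment M = P × e = 121×10³ × 160 = 19360000 N·mm; bending f_b = M/S = 859.2 N/mm.
f_max = √(f_v² + f_b²) = √(232.7² + 859.2²) = 890.1 N/mm.
φr_n = 0.75 × 0.6 × 620 × (0.707 × 12) = 2367 N/mm → adequate.

f_max ≈ 890 N/mm; adequate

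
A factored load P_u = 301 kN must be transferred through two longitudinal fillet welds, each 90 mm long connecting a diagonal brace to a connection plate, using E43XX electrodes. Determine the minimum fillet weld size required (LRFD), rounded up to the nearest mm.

E43XX → F_EXX = 430 MPa.
Total weld length L = 180 mm.
Required throat t_e = P_u / (φ × 0.6 F_EXX × L) = 301 / (0.75 × 0.6 × 430 × 180 × 10⁻³) = 8.642 mm.
Required leg w = t_e / 0.707 = 12.22 mm → use 13 mm.

w = 13 mm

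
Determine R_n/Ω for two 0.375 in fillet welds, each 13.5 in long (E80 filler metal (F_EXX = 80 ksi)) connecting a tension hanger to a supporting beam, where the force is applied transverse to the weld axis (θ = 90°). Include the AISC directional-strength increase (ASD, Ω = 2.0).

R_n/Ω ≈ 258 kip

t_e = 0.707 × 0.375 = 0.2651 in; A_we = 0.2651 × 27 = 7.158 in².
Directional factor: 1.0 + 0.5 sin^1.5(90°) = 1.5.
F_nw = 0.6 × 80 × 1.5 = 72 ksi.
R_n/Ω = (72 × 7.158) / 2.0 = 257.7 kip.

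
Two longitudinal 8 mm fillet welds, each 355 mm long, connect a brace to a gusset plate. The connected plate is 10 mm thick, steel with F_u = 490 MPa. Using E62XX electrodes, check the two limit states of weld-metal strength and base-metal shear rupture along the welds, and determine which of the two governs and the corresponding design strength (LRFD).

φR_n ≈ 1120 kN (weld metal governs)

E62XX → F_EXX = 620 MPa.
t_e = 0.707 × 8 = 5.656 mm; L = 710 mm.
Weld metal: φR_n = 0.75 × 0.6 × 620 × 5.656 × 710 × 10⁻³ = 1120 kN.
Base metal (shear rupture): φR_n = 0.75 × 0.6 × 490 × 10 × 710 × 10⁻³ = 1566 kN.
Governing: weld metal.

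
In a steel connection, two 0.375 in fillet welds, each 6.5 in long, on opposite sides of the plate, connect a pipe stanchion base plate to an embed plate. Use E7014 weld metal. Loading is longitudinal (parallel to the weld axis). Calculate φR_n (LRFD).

φR_n ≈ 109 kips

E70XX → F_EXX = 70 ksi.
Effective throat t_e = 0.707 × 0.375 = 0.2651 in.
Total length L = 13 in; A_we = 0.2651 × 13 = 3.447 in².
F_nw = 0.6 F_EXX = 0.6 × 70 = 42 ksi.
φR_n = 0.75 × 42 × 3.447 = 108.6 kips.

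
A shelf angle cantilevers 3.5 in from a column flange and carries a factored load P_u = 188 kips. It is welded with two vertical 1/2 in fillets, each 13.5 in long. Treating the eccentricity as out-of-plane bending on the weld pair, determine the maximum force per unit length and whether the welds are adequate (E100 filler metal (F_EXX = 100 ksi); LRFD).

L_w = 2 × 13.5 = 27 in; section modulus (unit throat) S = 2 × L²/6 = 60.75 in².
Direct shear f_v = P/L_w = 188/27 = 6.963 kip/in.
Moment M = P × e = 188 × 3.5 = 658 kip·in; bending f_b = M/S = 10.83 kip/in.
f_max = √(f_v² + f_b²) = √(6.963² + 10.83²) = 12.88 kip/in.
φr_n = 0.75 × 0.6 × 100 × (0.707 × 0.5) = 15.91 kip/in → adequate.

f_max ≈ 12.9 kip/in; adequate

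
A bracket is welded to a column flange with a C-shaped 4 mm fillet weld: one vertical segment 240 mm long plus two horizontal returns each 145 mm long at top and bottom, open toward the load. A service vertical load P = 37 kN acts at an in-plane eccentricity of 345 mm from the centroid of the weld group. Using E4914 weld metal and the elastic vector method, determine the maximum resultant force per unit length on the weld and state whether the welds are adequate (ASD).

E49XX → F_EXX = 490 MPa.
Total weld length L_w = 530 mm. Treat welds as unit-width lines.
Centroid: x̄ = 2×145×72.5 / 530 = 39.67 mm from the vertical weld.
Polar moment about centroid: J = I_x + I_y = [240³/12 + 2×145×120²] + [240×39.67² + 2(145³/12 + 145×32.83²)] = 6526000 mm³.
Direct shear f_v = P/L_w = 37×10³ / 530 = 69.81 N/mm (vertical).
Torsion M = P·e = 37×10³ × 345 = 12765000 N·mm.
Critical point at (x, y) = (105.3, 120) from centroid. f_tx = M·y/J = 234.7 N/mm; f_ty = M·x/J = 206 N/mm.
Resultant f_max = √[f_tx² + (f_v + f_ty)²] = √[234.7² + (69.81 + 206)²] = 362.2 N/mm.
Capacity per unit length: r_n/Ω = (1/2.0) × 0.6 × 490 × (0.707 × 4) = 415.7 N/mm.
362.2 ≤ 415.7 → adequate.

f_max ≈ 362 N/mm; adequate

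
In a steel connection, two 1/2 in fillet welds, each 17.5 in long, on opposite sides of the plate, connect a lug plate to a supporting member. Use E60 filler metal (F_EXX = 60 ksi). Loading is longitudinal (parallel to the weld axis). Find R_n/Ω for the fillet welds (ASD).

Effective throat t_e = 0.707 × 0.5 = 0.3535 in.
Total length L = 35 in; A_we = 0.3535 × 35 = 12.37 in².
F_nw = 0.6 F_EXX = 0.6 × 60 = 36 ksi.
R_n = 36 × 12.37 = 445.4 kip; R_n/Ω = 445.4/2.0 = 222.7 kip.

R_n/Ω ≈ 223 kip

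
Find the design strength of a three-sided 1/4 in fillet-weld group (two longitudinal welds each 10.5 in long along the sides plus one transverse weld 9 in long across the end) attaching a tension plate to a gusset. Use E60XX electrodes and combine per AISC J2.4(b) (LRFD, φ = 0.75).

E60XX → F_EXX = 60 ksi.
t_e = 0.707 × 0.25 = 0.1767 in.
R_nwl = 0.6 × 60 × 0.1767 × 21 = 133.6 kips (longitudinal, 2 welds).
R_nwt = 0.6 × 60 × 0.1767 × 9 = 57.27 kips (transverse, base value).
(i) R_nwl + R_nwt = 190.9 kips; (ii) 0.85 R_nwl + 1.5 R_nwt = 199.5 kips.
R_n = max = 199.5 kips [governs: (ii)]; φR_n = 149.6 kips.

φR_n ≈ 150 kips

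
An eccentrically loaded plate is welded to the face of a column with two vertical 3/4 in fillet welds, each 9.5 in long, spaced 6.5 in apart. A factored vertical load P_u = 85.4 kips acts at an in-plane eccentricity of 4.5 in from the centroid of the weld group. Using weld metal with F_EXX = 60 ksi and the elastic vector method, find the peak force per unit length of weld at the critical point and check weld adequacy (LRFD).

Total weld length L_w = 19 in. Treat welds as unit-width lines.
Polar moment about centroid: J = 2[d³/12 + d(b/2)²] = 2[9.5³/12 + 9.5×3.25²] = 343.6 in³.
Direct shear f_v = P/L_w = 85.4 / 19 = 4.495 kip/in (vertical).
Torsion M = P·e = 85.4 × 4.5 = 384.3 kip·in.
Critical point at (x, y) = (3.25, 4.75) from centroid. f_tx = M·y/J = 5.313 kip/in; f_ty = M·x/J = 3.635 kip/in.
Resultant f_max = √[f_tx² + (f_v + f_ty)²] = √[5.313² + (4.495 + 3.635)²] = 9.712 kip/in.
Capacity per unit length: φr_n = 0.75 × 0.6 × 60 × (0.707 × 0.75) = 14.32 kip/in.
9.712 ≤ 14.32 → adequate.

f_max ≈ 9.71 kip/in; adequate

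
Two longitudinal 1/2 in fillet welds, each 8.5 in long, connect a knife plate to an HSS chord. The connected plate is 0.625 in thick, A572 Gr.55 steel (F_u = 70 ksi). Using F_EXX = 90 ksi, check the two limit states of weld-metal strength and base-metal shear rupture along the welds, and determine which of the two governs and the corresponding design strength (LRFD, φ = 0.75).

φR_n ≈ 243 kips (weld metal governs)

t_e = 0.707 × 0.5 = 0.3535 in; L = 17 in.
Weld metal: φR_n = 0.75 × 0.6 × 90 × 0.3535 × 17 = 243.4 kips.
Base metal (shear rupture): φR_n = 0.75 × 0.6 × 70 × 0.625 × 17 = 334.7 kips.
Governing: weld metal.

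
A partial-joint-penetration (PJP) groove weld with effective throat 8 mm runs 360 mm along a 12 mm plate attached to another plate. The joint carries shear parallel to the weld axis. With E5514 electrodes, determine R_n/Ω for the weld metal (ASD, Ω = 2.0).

R_n/Ω ≈ 475 kN

E55XX → F_EXX = 550 MPa.
Effective throat (given) t_e = 8 mm.
A_we = 8 × 360 = 2880 mm².
F_nw = 0.6 F_EXX = 330 MPa.
R_n/Ω = (330 × 2880) / 2.0 × 10⁻³ = 475.2 kN.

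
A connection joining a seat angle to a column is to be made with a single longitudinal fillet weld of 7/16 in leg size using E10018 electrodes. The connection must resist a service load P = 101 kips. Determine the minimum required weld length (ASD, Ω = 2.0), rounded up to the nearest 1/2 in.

E100XX → F_EXX = 100 ksi.
Throat t_e = 0.707 × 0.4375 = 0.3093 in.
r_n/Ω = (0.6 × 100 × 0.3093) / 2.0 = 9.279 kip/in.
L_req = P / (r_n/Ω) = 101 / 9.279 = 10.88 in total.
Round up → use L = 11 in.

L = 11 in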